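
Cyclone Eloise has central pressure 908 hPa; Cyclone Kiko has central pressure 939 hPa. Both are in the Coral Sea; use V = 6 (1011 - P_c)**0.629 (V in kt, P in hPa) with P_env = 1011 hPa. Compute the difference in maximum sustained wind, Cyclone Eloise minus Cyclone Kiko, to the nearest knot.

22 kt

Cyclone Eloise: ΔP = 103; V ≈ 6 × 103^0.629 ≈ 110.72 kt.
Cyclone Kiko: ΔP = 72; V ≈ 6 × 72^0.629 ≈ 88.39 kt.
Difference ≈ 110.72 − 88.39 = 22.33 → 22 kt.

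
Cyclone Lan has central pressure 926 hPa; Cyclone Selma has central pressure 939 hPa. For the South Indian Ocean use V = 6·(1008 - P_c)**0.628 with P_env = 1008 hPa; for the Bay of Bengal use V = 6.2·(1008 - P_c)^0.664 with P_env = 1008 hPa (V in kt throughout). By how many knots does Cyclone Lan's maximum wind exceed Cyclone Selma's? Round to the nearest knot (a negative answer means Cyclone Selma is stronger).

Cyclone Lan: ΔP = 82; V ≈ 6 × 82^0.628 ≈ 95.51 kt.
Cyclone Selma: ΔP = 69; V ≈ 6.2 × 69^0.664 ≈ 103.13 kt.
Difference ≈ 95.51 − 103.13 = -7.62 → -8 kt.

-8 kt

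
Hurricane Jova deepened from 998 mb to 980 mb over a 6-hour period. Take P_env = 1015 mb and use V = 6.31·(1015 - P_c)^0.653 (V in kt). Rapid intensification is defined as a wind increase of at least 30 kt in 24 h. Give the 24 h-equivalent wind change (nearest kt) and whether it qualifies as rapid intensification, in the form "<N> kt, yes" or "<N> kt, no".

V₁: ΔP = 17, V ≈ 6.31 × 17^0.653 ≈ 40.13 kt.
V₂: ΔP = 35, V ≈ 6.31 × 35^0.653 ≈ 64.31 kt.
ΔV over 6 h = 24.18 kt → 24 h equivalent = 24.18 × 24/6 ≈ 96.72 kt.
97 kt ≥ 30 kt ⇒ rapid intensification.

97 kt, yes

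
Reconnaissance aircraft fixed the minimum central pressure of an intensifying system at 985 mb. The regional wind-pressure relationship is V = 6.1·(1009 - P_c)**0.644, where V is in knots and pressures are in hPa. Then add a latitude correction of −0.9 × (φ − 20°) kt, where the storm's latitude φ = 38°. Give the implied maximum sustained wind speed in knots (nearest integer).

ΔP = 1009 − 985 = 24 mb.
24^0.644 ≈ 7.742.
V ≈ 6.1 × 7.742 ≈ 47.2 kt.
Latitude correction: −0.9 × (38 − 20) = -16.2 kt.
Corrected V ≈ 31 kt → 31 kt.

31 kt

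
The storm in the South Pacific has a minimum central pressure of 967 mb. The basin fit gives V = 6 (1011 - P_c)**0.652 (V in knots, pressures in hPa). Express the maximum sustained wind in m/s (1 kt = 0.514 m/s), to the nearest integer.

ΔP = 1011 − 967 = 44 mb.
V ≈ 6 × 44^0.652 = 6 × 11.790 ≈ 70.743 kt.
70.743 × 0.514 ≈ 36.36 m/s → 36 m/s.

36 m/s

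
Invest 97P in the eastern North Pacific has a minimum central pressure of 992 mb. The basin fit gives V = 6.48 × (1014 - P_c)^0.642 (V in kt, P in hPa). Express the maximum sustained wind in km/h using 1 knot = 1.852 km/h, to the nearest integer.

ΔP = 1014 − 992 = 22 mb.
V ≈ 6.48 × 22^0.642 = 6.48 × 7.275 ≈ 47.142 kt.
47.142 × 1.852 ≈ 87.31 km/h → 87 km/h.

87 km/h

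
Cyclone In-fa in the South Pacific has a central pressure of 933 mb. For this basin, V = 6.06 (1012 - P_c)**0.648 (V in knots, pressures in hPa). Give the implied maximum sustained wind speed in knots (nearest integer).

ΔP = 1012 − 933 = 79 mb.
79^0.648 ≈ 16.969.
V ≈ 6.06 × 16.969 ≈ 102.8 kt.

103 kt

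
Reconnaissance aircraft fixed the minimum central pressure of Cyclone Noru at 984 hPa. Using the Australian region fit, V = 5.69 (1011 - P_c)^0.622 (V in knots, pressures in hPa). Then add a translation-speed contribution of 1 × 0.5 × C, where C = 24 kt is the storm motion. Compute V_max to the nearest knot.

ΔP = 1011 − 984 = 27 hPa.
27^0.622 ≈ 7.768.
V ≈ 5.69 × 7.768 ≈ 44.2 kt.
Translation term: 1 × 0.5 × 24 = 12 kt.
Corrected V ≈ 56.2 kt → 56 kt.

56 kt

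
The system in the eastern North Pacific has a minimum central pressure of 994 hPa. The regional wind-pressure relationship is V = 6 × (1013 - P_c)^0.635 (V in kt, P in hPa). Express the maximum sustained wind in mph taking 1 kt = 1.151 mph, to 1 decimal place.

44.8 mph

ΔP = 1013 − 994 = 19 hPa.
V ≈ 6 × 19^0.635 = 6 × 6.486 ≈ 38.919 kt.
38.919 × 1.151 ≈ 44.80 mph → 44.8 mph.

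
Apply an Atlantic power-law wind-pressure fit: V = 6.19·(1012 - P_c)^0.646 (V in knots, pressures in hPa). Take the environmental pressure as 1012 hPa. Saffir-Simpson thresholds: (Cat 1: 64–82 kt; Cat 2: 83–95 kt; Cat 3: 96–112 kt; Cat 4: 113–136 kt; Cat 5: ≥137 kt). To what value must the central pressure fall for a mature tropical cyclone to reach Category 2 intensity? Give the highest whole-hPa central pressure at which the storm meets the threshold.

Category 2 begins at V = 83 kt.
Required ΔP = (83/6.19)^(1/0.646) = 13.409^1.548 ≈ 55.61 hPa.
P_c ≤ 1012 − 55.61 = 956.39, so the highest integer P_c is 956 hPa.

956 hPa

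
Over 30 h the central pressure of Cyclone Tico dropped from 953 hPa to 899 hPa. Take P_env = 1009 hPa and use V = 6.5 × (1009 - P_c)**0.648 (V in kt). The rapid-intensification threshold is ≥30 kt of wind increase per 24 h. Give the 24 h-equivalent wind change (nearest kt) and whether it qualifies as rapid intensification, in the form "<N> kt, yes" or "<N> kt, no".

V₁: ΔP = 56, V ≈ 6.5 × 56^0.648 ≈ 88.25 kt.
V₂: ΔP = 110, V ≈ 6.5 × 110^0.648 ≈ 136.69 kt.
ΔV over 30 h = 48.44 kt → 24 h equivalent = 48.44 × 24/30 ≈ 38.75 kt.
39 kt ≥ 30 kt ⇒ rapid intensification.

39 kt, yes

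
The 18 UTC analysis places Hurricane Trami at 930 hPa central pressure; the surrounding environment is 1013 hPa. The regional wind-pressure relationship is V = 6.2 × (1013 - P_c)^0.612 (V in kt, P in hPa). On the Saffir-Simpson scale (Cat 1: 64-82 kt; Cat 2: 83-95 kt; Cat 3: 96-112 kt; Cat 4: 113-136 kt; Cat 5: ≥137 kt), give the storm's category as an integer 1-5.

2

ΔP = 1013 − 930 = 83 hPa.
V ≈ 6.2 × 83^0.612 = 6.2 × 14.94 ≈ 93 kt.
93 kt falls in the Category 2 band.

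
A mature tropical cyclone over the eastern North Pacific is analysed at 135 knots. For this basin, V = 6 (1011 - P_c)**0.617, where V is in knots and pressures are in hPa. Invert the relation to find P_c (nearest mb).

ΔP = (V / 6)^(1/0.617) = (135/6)^1.621.
135/6 = 22.500; 22.500^1.621 ≈ 155.43 mb.
P_c = 1011 − 155.43 = 855.57 ≈ 856 mb.

856 mb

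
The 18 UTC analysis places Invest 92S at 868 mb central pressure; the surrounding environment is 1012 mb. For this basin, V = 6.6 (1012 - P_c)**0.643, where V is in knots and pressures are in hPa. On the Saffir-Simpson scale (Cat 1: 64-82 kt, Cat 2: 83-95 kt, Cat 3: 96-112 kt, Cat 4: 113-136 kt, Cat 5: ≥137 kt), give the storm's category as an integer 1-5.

ΔP = 1012 − 868 = 144 mb.
V ≈ 6.6 × 144^0.643 = 6.6 × 24.42 ≈ 161 kt.
161 kt falls in the Category 5 band.

5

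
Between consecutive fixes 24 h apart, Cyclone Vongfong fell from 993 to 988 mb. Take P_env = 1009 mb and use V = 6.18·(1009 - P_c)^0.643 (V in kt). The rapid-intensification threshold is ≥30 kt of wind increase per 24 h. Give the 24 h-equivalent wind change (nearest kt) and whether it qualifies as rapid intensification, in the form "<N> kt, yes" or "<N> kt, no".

7 kt, no

V₁: ΔP = 16, V ≈ 6.18 × 16^0.643 ≈ 36.75 kt.
V₂: ΔP = 21, V ≈ 6.18 × 21^0.643 ≈ 43.77 kt.
ΔV over 24 h = 7.02 kt → 24 h equivalent = 7.02 × 24/24 ≈ 7.02 kt.
7 kt < 30 kt ⇒ not rapid intensification.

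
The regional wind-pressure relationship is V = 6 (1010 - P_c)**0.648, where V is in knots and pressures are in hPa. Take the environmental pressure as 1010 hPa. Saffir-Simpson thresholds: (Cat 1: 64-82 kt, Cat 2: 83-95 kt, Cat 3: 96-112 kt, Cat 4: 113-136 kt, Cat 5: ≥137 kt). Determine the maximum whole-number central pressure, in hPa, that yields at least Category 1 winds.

Category 1 begins at V = 64 kt.
Required ΔP = (64/6)^(1/0.648) = 10.667^1.543 ≈ 38.59 hPa.
P_c ≤ 1010 − 38.59 = 971.41, so the highest integer P_c is 971 hPa.

971 hPa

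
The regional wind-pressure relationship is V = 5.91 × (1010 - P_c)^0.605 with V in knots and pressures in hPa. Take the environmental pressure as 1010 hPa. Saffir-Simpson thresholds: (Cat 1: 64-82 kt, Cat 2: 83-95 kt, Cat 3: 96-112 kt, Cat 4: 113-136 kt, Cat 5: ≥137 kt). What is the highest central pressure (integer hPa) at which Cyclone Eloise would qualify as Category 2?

Category 2 begins at V = 83 kt.
Required ΔP = (83/5.91)^(1/0.605) = 14.044^1.653 ≈ 78.83 hPa.
P_c ≤ 1010 − 78.83 = 931.17, so the highest integer P_c is 931 hPa.

931 hPa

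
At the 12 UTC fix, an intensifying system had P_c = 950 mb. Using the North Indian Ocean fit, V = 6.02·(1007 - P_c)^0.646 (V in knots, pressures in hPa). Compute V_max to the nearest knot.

ΔP = 1007 − 950 = 57 mb.
57^0.646 ≈ 13.624.
V ≈ 6.02 × 13.624 ≈ 82.0 kt.

82 kt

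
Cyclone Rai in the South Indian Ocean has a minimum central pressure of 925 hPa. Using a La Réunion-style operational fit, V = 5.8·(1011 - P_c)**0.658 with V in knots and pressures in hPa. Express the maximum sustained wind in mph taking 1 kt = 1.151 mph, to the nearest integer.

ΔP = 1011 − 925 = 86 hPa.
V ≈ 5.8 × 86^0.658 = 5.8 × 18.746 ≈ 108.725 kt.
108.725 × 1.151 ≈ 125.14 mph → 125 mph.

125 mph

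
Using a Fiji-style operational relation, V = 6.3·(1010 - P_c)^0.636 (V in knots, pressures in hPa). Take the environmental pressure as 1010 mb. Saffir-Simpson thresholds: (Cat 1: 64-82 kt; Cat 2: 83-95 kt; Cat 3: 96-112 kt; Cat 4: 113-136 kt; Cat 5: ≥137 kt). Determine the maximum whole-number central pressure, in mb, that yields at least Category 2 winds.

Category 2 begins at V = 83 kt.
Required ΔP = (83/6.3)^(1/0.636) = 13.175^1.572 ≈ 57.62 mb.
P_c ≤ 1010 − 57.62 = 952.38, so the highest integer P_c is 952 mb.

952 mb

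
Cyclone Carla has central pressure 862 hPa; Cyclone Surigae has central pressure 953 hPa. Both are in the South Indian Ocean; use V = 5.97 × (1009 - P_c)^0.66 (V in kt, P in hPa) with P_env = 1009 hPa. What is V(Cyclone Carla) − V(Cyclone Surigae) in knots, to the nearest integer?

Cyclone Carla: ΔP = 147; V ≈ 5.97 × 147^0.66 ≈ 160.84 kt.
Cyclone Surigae: ΔP = 56; V ≈ 5.97 × 56^0.66 ≈ 85.07 kt.
Difference ≈ 160.84 − 85.07 = 75.77 → 76 kt.

76 kt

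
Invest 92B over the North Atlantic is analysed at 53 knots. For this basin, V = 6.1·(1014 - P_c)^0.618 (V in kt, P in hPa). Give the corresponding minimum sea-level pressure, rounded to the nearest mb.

ΔP = (V / 6.1)^(1/0.618) = (53/6.1)^1.618.
53/6.1 = 8.689; 8.689^1.618 ≈ 33.06 mb.
P_c = 1014 − 33.06 = 980.94 ≈ 981 mb.

981 mb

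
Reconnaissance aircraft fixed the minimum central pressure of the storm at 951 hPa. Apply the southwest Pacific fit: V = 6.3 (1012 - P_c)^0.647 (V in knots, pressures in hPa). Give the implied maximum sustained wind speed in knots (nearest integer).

90 kt

ΔP = 1012 − 951 = 61 hPa.
61^0.647 ≈ 14.293.
V ≈ 6.3 × 14.293 ≈ 90.0 kt.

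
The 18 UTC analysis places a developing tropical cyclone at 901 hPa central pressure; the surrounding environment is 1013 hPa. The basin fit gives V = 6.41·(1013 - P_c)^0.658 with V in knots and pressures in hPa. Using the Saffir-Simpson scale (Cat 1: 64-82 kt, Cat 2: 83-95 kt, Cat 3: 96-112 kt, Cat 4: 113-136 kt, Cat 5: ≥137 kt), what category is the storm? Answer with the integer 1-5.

5

ΔP = 1013 − 901 = 112 hPa.
V ≈ 6.41 × 112^0.658 = 6.41 × 22.30 ≈ 143 kt.
143 kt falls in the Category 5 band.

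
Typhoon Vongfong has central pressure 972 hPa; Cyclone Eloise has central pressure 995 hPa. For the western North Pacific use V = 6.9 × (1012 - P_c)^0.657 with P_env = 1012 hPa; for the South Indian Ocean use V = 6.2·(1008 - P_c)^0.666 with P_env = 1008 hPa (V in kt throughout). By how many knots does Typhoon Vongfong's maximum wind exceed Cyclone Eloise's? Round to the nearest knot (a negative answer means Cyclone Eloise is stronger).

44 kt

Typhoon Vongfong: ΔP = 40; V ≈ 6.9 × 40^0.657 ≈ 77.88 kt.
Cyclone Eloise: ΔP = 13; V ≈ 6.2 × 13^0.666 ≈ 34.22 kt.
Difference ≈ 77.88 − 34.22 = 43.66 → 44 kt.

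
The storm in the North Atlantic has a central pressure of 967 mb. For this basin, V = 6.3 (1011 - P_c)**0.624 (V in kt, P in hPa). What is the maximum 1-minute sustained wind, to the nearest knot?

ΔP = 1011 − 967 = 44 mb.
44^0.624 ≈ 10.605.
V ≈ 6.3 × 10.605 ≈ 66.8 kt.

67 kt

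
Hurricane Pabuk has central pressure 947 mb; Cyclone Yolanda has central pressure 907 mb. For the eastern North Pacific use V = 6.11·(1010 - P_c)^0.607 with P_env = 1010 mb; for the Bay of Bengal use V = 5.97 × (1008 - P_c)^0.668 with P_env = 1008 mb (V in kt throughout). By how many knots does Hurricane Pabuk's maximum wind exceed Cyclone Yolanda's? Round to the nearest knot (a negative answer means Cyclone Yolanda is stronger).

-55 kt

Hurricane Pabuk: ΔP = 63; V ≈ 6.11 × 63^0.607 ≈ 75.55 kt.
Cyclone Yolanda: ΔP = 101; V ≈ 5.97 × 101^0.668 ≈ 130.27 kt.
Difference ≈ 75.55 − 130.27 = -54.72 → -55 kt.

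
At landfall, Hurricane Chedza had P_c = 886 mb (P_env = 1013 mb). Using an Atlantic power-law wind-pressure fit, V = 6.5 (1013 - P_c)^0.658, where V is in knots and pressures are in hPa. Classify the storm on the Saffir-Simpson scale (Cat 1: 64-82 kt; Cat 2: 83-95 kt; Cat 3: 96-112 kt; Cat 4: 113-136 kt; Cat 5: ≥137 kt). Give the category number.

5

ΔP = 1013 − 886 = 127 mb.
V ≈ 6.5 × 127^0.658 = 6.5 × 24.23 ≈ 157 kt.
157 kt falls in the Category 5 band.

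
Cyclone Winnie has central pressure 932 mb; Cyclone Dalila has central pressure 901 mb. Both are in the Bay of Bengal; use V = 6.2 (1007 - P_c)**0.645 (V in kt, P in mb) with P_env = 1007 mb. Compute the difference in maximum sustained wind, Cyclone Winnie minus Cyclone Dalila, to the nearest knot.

Cyclone Winnie: ΔP = 75; V ≈ 6.2 × 75^0.645 ≈ 100.42 kt.
Cyclone Dalila: ΔP = 106; V ≈ 6.2 × 106^0.645 ≈ 125.52 kt.
Difference ≈ 100.42 − 125.52 = -25.10 → -25 kt.

-25 kt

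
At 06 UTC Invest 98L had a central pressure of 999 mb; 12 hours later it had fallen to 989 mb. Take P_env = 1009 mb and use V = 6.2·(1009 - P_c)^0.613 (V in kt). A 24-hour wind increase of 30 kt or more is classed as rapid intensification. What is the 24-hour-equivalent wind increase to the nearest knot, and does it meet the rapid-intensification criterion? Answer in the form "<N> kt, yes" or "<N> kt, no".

V₁: ΔP = 10, V ≈ 6.2 × 10^0.613 ≈ 25.43 kt.
V₂: ΔP = 20, V ≈ 6.2 × 20^0.613 ≈ 38.90 kt.
ΔV over 12 h = 13.47 kt → 24 h equivalent = 13.47 × 24/12 ≈ 26.94 kt.
27 kt < 30 kt ⇒ not rapid intensification.

27 kt, no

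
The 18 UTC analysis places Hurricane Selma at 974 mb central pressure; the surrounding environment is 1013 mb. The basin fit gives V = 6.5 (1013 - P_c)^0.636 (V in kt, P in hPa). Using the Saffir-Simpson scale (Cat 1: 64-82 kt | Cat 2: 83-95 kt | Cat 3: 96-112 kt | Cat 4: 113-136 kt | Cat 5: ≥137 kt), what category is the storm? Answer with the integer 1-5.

ΔP = 1013 − 974 = 39 mb.
V ≈ 6.5 × 39^0.636 = 6.5 × 10.28 ≈ 67 kt.
67 kt falls in the Category 1 band.

1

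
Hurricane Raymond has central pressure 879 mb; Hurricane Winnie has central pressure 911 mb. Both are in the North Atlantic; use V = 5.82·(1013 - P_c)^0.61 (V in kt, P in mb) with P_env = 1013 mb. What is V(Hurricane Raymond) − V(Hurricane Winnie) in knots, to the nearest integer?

18 kt

Hurricane Raymond: ΔP = 134; V ≈ 5.82 × 134^0.61 ≈ 115.47 kt.
Hurricane Winnie: ΔP = 102; V ≈ 5.82 × 102^0.61 ≈ 97.76 kt.
Difference ≈ 115.47 − 97.76 = 17.71 → 18 kt.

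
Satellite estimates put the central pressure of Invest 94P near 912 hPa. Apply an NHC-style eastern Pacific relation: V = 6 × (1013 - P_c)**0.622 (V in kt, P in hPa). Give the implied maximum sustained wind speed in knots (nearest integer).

106 kt

ΔP = 1013 − 912 = 101 hPa.
101^0.622 ≈ 17.648.
V ≈ 6 × 17.648 ≈ 105.9 kt.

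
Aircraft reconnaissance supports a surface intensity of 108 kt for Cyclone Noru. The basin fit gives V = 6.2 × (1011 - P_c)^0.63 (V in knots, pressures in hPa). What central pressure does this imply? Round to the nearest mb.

918 mb

ΔP = (V / 6.2)^(1/0.63) = (108/6.2)^1.587.
108/6.2 = 17.419; 17.419^1.587 ≈ 93.30 mb.
P_c = 1011 − 93.30 = 917.70 ≈ 918 mb.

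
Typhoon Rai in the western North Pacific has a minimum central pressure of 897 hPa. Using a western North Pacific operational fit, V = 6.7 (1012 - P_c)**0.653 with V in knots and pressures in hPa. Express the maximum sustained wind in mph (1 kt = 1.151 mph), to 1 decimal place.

ΔP = 1012 − 897 = 115 hPa.
V ≈ 6.7 × 115^0.653 = 6.7 × 22.163 ≈ 148.495 kt.
148.495 × 1.151 ≈ 170.92 mph → 170.9 mph.

170.9 mph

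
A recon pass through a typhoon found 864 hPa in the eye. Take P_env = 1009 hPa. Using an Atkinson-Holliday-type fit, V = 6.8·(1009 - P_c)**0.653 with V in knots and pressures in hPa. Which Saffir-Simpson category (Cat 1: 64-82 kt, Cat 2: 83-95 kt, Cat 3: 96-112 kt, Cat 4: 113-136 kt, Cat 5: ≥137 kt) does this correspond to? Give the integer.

5

ΔP = 1009 − 864 = 145 hPa.
V ≈ 6.8 × 145^0.653 = 6.8 × 25.79 ≈ 175 kt.
175 kt falls in the Category 5 band.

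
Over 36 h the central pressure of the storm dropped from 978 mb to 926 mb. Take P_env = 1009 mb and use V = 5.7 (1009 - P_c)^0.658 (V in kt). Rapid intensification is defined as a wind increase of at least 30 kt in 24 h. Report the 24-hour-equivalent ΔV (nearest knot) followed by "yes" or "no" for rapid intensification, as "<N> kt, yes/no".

V₁: ΔP = 31, V ≈ 5.7 × 31^0.658 ≈ 54.60 kt.
V₂: ΔP = 83, V ≈ 5.7 × 83^0.658 ≈ 104.38 kt.
ΔV over 36 h = 49.78 kt → 24 h equivalent = 49.78 × 24/36 ≈ 33.19 kt.
33 kt ≥ 30 kt ⇒ rapid intensification.

33 kt, yes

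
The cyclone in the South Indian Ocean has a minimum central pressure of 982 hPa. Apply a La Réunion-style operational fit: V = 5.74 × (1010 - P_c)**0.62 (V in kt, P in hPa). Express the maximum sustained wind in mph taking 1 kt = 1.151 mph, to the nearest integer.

ΔP = 1010 − 982 = 28 hPa.
V ≈ 5.74 × 28^0.62 = 5.74 × 7.893 ≈ 45.305 kt.
45.305 × 1.151 ≈ 52.15 mph → 52 mph.

52 mph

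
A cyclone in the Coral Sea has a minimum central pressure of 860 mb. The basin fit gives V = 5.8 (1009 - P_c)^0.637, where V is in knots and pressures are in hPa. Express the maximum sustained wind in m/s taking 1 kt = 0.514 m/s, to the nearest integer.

72 m/s

ΔP = 1009 − 860 = 149 mb.
V ≈ 5.8 × 149^0.637 = 5.8 × 24.228 ≈ 140.523 kt.
140.523 × 0.514 ≈ 72.23 m/s → 72 m/s.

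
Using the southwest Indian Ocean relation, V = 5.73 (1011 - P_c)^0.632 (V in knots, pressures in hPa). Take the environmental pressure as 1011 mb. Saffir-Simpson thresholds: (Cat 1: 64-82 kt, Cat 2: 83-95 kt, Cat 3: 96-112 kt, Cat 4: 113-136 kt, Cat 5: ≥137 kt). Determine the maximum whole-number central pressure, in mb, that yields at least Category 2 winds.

942 mb

Category 2 begins at V = 83 kt.
Required ΔP = (83/5.73)^(1/0.632) = 14.485^1.582 ≈ 68.69 mb.
P_c ≤ 1011 − 68.69 = 942.31, so the highest integer P_c is 942 mb.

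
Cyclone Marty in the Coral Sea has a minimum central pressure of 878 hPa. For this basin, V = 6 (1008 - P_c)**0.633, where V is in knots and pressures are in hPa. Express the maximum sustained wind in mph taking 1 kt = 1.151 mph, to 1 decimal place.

150.4 mph

ΔP = 1008 − 878 = 130 hPa.
V ≈ 6 × 130^0.633 = 6 × 21.783 ≈ 130.701 kt.
130.701 × 1.151 ≈ 150.44 mph → 150.4 mph.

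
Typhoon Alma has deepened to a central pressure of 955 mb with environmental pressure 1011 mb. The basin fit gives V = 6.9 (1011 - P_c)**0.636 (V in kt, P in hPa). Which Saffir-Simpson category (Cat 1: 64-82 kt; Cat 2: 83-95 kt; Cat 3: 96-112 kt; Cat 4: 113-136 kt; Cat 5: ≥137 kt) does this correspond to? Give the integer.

ΔP = 1011 − 955 = 56 mb.
V ≈ 6.9 × 56^0.636 = 6.9 × 12.94 ≈ 89 kt.
89 kt falls in the Category 2 band.

2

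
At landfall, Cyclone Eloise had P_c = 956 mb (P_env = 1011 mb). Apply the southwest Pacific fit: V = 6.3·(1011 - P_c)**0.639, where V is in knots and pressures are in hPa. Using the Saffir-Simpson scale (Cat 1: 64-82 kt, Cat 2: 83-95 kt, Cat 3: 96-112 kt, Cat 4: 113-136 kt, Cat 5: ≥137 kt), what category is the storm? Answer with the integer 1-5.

ΔP = 1011 − 956 = 55 mb.
V ≈ 6.3 × 55^0.639 = 6.3 × 12.94 ≈ 82 kt.
82 kt falls in the Category 1 band.

1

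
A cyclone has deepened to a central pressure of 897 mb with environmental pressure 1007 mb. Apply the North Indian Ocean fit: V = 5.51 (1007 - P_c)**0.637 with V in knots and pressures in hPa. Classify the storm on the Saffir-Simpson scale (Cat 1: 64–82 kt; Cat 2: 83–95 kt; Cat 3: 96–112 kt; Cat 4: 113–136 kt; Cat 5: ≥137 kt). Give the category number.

ΔP = 1007 − 897 = 110 mb.
V ≈ 5.51 × 110^0.637 = 5.51 × 19.97 ≈ 110 kt.
110 kt falls in the Category 3 band.

3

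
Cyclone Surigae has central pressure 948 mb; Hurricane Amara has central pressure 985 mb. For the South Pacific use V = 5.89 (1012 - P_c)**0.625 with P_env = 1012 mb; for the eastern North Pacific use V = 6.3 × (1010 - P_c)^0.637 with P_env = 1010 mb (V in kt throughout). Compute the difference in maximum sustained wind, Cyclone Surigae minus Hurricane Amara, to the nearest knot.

30 kt

Cyclone Surigae: ΔP = 64; V ≈ 5.89 × 64^0.625 ≈ 79.25 kt.
Hurricane Amara: ΔP = 25; V ≈ 6.3 × 25^0.637 ≈ 48.96 kt.
Difference ≈ 79.25 − 48.96 = 30.29 → 30 kt.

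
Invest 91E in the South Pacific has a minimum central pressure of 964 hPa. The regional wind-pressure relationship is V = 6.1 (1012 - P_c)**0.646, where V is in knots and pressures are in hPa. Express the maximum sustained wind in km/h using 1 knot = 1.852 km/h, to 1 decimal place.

ΔP = 1012 − 964 = 48 hPa.
V ≈ 6.1 × 48^0.646 = 6.1 × 12.192 ≈ 74.372 kt.
74.372 × 1.852 ≈ 137.74 km/h → 137.7 km/h.

137.7 km/h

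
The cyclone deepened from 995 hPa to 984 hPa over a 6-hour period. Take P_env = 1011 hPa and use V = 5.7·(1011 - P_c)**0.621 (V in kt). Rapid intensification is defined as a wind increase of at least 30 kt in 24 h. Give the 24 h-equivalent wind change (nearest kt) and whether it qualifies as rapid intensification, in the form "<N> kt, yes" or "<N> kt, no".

49 kt, yes

V₁: ΔP = 16, V ≈ 5.7 × 16^0.621 ≈ 31.89 kt.
V₂: ΔP = 27, V ≈ 5.7 × 27^0.621 ≈ 44.13 kt.
ΔV over 6 h = 12.24 kt → 24 h equivalent = 12.24 × 24/6 ≈ 48.96 kt.
49 kt ≥ 30 kt ⇒ rapid intensification.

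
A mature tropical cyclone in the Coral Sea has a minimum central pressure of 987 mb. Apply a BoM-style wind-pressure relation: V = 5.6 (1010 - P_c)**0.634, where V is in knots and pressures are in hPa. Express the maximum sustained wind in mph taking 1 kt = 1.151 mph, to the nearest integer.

ΔP = 1010 − 987 = 23 mb.
V ≈ 5.6 × 23^0.634 = 5.6 × 7.300 ≈ 40.881 kt.
40.881 × 1.151 ≈ 47.05 mph → 47 mph.

47 mph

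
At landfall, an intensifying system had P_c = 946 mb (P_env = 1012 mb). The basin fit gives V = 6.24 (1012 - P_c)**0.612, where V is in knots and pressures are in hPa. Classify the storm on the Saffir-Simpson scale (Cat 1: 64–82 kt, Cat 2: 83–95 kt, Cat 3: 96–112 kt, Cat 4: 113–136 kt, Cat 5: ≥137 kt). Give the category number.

ΔP = 1012 − 946 = 66 mb.
V ≈ 6.24 × 66^0.612 = 6.24 × 12.99 ≈ 81 kt.
81 kt falls in the Category 1 band.

1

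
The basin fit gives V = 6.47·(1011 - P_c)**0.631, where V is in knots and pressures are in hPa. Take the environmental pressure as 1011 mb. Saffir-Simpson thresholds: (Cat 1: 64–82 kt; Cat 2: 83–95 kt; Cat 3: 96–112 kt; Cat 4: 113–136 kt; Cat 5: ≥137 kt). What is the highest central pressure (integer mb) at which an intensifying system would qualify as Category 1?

973 mb

Category 1 begins at V = 64 kt.
Required ΔP = (64/6.47)^(1/0.631) = 9.892^1.585 ≈ 37.78 mb.
P_c ≤ 1011 − 37.78 = 973.22, so the highest integer P_c is 973 mb.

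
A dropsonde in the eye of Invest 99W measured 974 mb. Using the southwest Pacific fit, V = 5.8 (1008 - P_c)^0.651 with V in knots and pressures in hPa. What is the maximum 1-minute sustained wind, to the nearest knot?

ΔP = 1008 − 974 = 34 mb.
34^0.651 ≈ 9.931.
V ≈ 5.8 × 9.931 ≈ 57.6 kt.

58 kt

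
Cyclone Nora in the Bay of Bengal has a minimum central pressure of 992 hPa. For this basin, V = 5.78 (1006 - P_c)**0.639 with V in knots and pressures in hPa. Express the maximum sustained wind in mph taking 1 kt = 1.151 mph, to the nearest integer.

36 mph

ΔP = 1006 − 992 = 14 hPa.
V ≈ 5.78 × 14^0.639 = 5.78 × 5.400 ≈ 31.211 kt.
31.211 × 1.151 ≈ 35.92 mph → 36 mph.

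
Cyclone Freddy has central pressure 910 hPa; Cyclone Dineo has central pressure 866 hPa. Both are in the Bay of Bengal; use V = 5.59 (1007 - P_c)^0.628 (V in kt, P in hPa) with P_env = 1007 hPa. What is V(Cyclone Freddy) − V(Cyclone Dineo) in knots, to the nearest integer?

Cyclone Freddy: ΔP = 97; V ≈ 5.59 × 97^0.628 ≈ 98.88 kt.
Cyclone Dineo: ΔP = 141; V ≈ 5.59 × 141^0.628 ≈ 125.06 kt.
Difference ≈ 98.88 − 125.06 = -26.18 → -26 kt.

-26 kt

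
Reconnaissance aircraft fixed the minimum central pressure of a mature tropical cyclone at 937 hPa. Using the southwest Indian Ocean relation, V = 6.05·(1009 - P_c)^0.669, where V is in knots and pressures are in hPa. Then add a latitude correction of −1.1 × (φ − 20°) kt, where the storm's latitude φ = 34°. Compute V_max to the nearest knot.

90 kt

ΔP = 1009 − 937 = 72 hPa.
72^0.669 ≈ 17.481.
V ≈ 6.05 × 17.481 ≈ 105.8 kt.
Latitude correction: −1.1 × (34 − 20) = -15.4 kt.
Corrected V ≈ 90.4 kt → 90 kt.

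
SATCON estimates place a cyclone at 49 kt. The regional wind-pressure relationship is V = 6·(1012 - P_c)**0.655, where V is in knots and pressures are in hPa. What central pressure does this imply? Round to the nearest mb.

ΔP = (V / 6)^(1/0.655) = (49/6)^1.527.
49/6 = 8.167; 8.167^1.527 ≈ 24.69 mb.
P_c = 1012 − 24.69 = 987.31 ≈ 987 mb.

987 mb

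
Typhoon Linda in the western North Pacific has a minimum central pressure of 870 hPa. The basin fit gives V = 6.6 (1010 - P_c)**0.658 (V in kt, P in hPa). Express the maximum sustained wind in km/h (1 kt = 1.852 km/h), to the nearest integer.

316 km/h

ΔP = 1010 − 870 = 140 hPa.
V ≈ 6.6 × 140^0.658 = 6.6 × 25.832 ≈ 170.489 kt.
170.489 × 1.852 ≈ 315.75 km/h → 316 km/h.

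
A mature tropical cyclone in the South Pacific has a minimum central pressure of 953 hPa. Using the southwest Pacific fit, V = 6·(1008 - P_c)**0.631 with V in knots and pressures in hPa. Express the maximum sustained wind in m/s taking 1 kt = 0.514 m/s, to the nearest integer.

ΔP = 1008 − 953 = 55 hPa.
V ≈ 6 × 55^0.631 = 6 × 12.536 ≈ 75.218 kt.
75.218 × 0.514 ≈ 38.66 m/s → 39 m/s.

39 m/s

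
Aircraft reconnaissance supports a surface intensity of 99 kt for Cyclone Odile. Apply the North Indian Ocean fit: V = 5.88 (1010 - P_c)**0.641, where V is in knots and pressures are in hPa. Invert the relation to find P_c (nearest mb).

ΔP = (V / 5.88)^(1/0.641) = (99/5.88)^1.560.
99/5.88 = 16.837; 16.837^1.560 ≈ 81.85 mb.
P_c = 1010 − 81.85 = 928.15 ≈ 928 mb.

928 mb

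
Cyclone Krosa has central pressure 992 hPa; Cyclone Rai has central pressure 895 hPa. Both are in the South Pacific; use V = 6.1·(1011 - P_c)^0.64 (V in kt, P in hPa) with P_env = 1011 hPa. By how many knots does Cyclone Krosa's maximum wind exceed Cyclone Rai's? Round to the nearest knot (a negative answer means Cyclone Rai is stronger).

-88 kt

Cyclone Krosa: ΔP = 19; V ≈ 6.1 × 19^0.64 ≈ 40.15 kt.
Cyclone Rai: ΔP = 116; V ≈ 6.1 × 116^0.64 ≈ 127.82 kt.
Difference ≈ 40.15 − 127.82 = -87.67 → -88 kt.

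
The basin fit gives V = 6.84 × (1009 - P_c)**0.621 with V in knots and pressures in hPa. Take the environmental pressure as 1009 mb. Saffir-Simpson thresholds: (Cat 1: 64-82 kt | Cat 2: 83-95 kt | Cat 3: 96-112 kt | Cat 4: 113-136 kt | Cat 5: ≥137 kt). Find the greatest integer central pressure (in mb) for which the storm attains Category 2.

Category 2 begins at V = 83 kt.
Required ΔP = (83/6.84)^(1/0.621) = 12.135^1.610 ≈ 55.67 mb.
P_c ≤ 1009 − 55.67 = 953.33, so the highest integer P_c is 953 mb.

953 mb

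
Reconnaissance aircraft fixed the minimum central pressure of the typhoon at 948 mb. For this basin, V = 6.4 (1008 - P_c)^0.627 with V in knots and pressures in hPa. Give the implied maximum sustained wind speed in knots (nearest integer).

ΔP = 1008 − 948 = 60 mb.
60^0.627 ≈ 13.029.
V ≈ 6.4 × 13.029 ≈ 83.4 kt.

83 kt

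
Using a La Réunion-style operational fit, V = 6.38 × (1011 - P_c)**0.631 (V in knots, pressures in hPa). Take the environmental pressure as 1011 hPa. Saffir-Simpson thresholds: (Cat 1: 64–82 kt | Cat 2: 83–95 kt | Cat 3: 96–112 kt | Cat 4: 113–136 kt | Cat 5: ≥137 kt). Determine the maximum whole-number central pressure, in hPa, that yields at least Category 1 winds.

Category 1 begins at V = 64 kt.
Required ΔP = (64/6.38)^(1/0.631) = 10.031^1.585 ≈ 38.63 hPa.
P_c ≤ 1011 − 38.63 = 972.37, so the highest integer P_c is 972 hPa.

972 hPa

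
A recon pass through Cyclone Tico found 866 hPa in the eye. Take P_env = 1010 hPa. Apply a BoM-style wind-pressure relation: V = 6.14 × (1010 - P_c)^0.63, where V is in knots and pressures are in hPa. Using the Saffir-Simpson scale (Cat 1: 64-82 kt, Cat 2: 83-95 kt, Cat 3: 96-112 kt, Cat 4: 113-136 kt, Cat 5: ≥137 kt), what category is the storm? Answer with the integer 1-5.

5

ΔP = 1010 − 866 = 144 hPa.
V ≈ 6.14 × 144^0.63 = 6.14 × 22.90 ≈ 141 kt.
141 kt falls in the Category 5 band.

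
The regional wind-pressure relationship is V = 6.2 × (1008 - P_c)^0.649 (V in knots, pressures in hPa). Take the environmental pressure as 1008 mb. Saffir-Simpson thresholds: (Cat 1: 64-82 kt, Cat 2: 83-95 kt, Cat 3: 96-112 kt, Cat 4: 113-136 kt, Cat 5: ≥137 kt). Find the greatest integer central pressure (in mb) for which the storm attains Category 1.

971 mb

Category 1 begins at V = 64 kt.
Required ΔP = (64/6.2)^(1/0.649) = 10.323^1.541 ≈ 36.48 mb.
P_c ≤ 1008 − 36.48 = 971.52, so the highest integer P_c is 971 mb.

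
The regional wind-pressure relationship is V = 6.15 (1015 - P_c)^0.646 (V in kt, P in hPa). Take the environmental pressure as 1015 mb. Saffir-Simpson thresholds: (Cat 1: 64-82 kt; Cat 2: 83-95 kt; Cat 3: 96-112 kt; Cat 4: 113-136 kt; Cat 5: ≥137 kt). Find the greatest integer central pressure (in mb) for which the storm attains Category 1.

Category 1 begins at V = 64 kt.
Required ΔP = (64/6.15)^(1/0.646) = 10.407^1.548 ≈ 37.56 mb.
P_c ≤ 1015 − 37.56 = 977.44, so the highest integer P_c is 977 mb.

977 mb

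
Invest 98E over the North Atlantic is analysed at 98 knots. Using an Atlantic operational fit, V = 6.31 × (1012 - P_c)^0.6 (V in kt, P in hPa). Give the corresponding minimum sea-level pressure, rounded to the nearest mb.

915 mb

ΔP = (V / 6.31)^(1/0.6) = (98/6.31)^1.667.
98/6.31 = 15.531; 15.531^1.667 ≈ 96.68 mb.
P_c = 1012 − 96.68 = 915.32 ≈ 915 mb.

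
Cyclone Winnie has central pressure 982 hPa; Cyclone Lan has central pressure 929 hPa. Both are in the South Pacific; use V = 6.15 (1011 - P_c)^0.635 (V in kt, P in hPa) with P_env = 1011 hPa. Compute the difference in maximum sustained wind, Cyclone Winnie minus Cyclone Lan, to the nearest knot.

Cyclone Winnie: ΔP = 29; V ≈ 6.15 × 29^0.635 ≈ 52.18 kt.
Cyclone Lan: ΔP = 82; V ≈ 6.15 × 82^0.635 ≈ 100.96 kt.
Difference ≈ 52.18 − 100.96 = -48.78 → -49 kt.

-49 kt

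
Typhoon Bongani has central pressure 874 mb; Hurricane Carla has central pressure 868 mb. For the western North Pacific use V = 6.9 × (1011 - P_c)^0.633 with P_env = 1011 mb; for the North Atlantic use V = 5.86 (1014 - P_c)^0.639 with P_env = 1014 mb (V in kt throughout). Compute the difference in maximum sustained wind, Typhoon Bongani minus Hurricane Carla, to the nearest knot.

14 kt

Typhoon Bongani: ΔP = 137; V ≈ 6.9 × 137^0.633 ≈ 155.38 kt.
Hurricane Carla: ΔP = 146; V ≈ 5.86 × 146^0.639 ≈ 141.55 kt.
Difference ≈ 155.38 − 141.55 = 13.83 → 14 kt.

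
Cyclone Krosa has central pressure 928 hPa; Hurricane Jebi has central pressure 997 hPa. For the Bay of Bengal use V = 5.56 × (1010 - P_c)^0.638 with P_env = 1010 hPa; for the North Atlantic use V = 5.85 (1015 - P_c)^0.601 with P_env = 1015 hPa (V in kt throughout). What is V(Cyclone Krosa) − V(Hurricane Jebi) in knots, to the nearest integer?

59 kt

Cyclone Krosa: ΔP = 82; V ≈ 5.56 × 82^0.638 ≈ 92.49 kt.
Hurricane Jebi: ΔP = 18; V ≈ 5.85 × 18^0.601 ≈ 33.23 kt.
Difference ≈ 92.49 − 33.23 = 59.26 → 59 kt.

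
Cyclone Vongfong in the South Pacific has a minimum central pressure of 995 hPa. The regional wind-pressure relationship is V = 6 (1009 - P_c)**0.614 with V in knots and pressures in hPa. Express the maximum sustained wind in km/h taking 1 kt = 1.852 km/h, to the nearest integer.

56 km/h

ΔP = 1009 − 995 = 14 hPa.
V ≈ 6 × 14^0.614 = 6 × 5.055 ≈ 30.330 kt.
30.330 × 1.852 ≈ 56.17 km/h → 56 km/h.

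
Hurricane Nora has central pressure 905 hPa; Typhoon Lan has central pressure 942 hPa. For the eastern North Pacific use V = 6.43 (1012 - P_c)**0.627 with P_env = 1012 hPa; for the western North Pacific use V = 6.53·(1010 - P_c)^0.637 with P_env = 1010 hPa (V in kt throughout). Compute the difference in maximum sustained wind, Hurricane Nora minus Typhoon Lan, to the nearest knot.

24 kt

Hurricane Nora: ΔP = 107; V ≈ 6.43 × 107^0.627 ≈ 120.40 kt.
Typhoon Lan: ΔP = 68; V ≈ 6.53 × 68^0.637 ≈ 95.99 kt.
Difference ≈ 120.40 − 95.99 = 24.41 → 24 kt.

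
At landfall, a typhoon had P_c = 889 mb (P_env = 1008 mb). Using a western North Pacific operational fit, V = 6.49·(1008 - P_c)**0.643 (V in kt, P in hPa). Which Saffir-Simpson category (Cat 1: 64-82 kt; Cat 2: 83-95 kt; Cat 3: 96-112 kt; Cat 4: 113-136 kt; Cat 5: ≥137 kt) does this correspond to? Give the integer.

ΔP = 1008 − 889 = 119 mb.
V ≈ 6.49 × 119^0.643 = 6.49 × 21.61 ≈ 140 kt.
140 kt falls in the Category 5 band.

5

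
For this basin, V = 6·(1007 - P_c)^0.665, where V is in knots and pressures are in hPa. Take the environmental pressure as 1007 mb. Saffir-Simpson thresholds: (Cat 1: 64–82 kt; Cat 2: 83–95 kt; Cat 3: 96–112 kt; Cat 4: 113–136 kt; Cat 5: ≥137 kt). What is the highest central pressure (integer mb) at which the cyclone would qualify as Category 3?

942 mb

Category 3 begins at V = 96 kt.
Required ΔP = (96/6)^(1/0.665) = 16.000^1.504 ≈ 64.67 mb.
P_c ≤ 1007 − 64.67 = 942.33, so the highest integer P_c is 942 mb.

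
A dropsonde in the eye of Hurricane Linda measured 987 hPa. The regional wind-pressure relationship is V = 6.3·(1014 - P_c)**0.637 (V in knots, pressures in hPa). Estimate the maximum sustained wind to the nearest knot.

51 kt

ΔP = 1014 − 987 = 27 hPa.
27^0.637 ≈ 8.162.
V ≈ 6.3 × 8.162 ≈ 51.4 kt.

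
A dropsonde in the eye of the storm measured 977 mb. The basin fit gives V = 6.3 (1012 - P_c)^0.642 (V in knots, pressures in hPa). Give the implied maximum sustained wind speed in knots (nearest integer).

ΔP = 1012 − 977 = 35 mb.
35^0.642 ≈ 9.801.
V ≈ 6.3 × 9.801 ≈ 61.7 kt.

62 kt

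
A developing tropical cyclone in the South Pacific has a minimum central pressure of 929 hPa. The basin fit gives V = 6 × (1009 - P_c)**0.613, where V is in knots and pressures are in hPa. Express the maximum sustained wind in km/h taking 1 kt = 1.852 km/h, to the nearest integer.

163 km/h

ΔP = 1009 − 929 = 80 hPa.
V ≈ 6 × 80^0.613 = 6 × 14.676 ≈ 88.053 kt.
88.053 × 1.852 ≈ 163.07 km/h → 163 km/h.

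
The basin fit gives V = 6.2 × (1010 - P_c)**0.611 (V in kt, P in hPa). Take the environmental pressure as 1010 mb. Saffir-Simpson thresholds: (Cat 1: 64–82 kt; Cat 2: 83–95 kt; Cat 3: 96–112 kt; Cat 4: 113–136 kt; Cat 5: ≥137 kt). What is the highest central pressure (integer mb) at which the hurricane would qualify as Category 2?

940 mb

Category 2 begins at V = 83 kt.
Required ΔP = (83/6.2)^(1/0.611) = 13.387^1.637 ≈ 69.82 mb.
P_c ≤ 1010 − 69.82 = 940.18, so the highest integer P_c is 940 mb.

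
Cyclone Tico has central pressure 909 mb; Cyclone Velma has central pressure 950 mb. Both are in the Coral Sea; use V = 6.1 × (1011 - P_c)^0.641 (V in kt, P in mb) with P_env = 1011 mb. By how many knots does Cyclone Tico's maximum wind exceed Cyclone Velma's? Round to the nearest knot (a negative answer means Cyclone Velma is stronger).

33 kt

Cyclone Tico: ΔP = 102; V ≈ 6.1 × 102^0.641 ≈ 118.26 kt.
Cyclone Velma: ΔP = 61; V ≈ 6.1 × 61^0.641 ≈ 85.06 kt.
Difference ≈ 118.26 − 85.06 = 33.20 → 33 kt.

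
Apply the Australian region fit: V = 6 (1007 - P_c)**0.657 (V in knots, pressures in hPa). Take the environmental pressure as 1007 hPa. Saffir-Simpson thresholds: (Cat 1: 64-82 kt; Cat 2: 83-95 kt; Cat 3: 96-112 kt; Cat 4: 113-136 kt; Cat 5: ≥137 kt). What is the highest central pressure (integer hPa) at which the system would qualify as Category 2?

Category 2 begins at V = 83 kt.
Required ΔP = (83/6)^(1/0.657) = 13.833^1.522 ≈ 54.52 hPa.
P_c ≤ 1007 − 54.52 = 952.48, so the highest integer P_c is 952 hPa.

952 hPa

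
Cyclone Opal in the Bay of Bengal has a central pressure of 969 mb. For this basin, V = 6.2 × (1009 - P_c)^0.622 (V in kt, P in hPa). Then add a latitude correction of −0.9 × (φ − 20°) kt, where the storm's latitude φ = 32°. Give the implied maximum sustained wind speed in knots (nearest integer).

ΔP = 1009 − 969 = 40 mb.
40^0.622 ≈ 9.919.
V ≈ 6.2 × 9.919 ≈ 61.5 kt.
Latitude correction: −0.9 × (32 − 20) = -10.8 kt.
Corrected V ≈ 50.7 kt → 51 kt.

51 kt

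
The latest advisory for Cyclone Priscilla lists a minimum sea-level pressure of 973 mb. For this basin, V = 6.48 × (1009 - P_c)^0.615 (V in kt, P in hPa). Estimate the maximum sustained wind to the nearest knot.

59 kt

ΔP = 1009 − 973 = 36 mb.
36^0.615 ≈ 9.060.
V ≈ 6.48 × 9.060 ≈ 58.7 kt.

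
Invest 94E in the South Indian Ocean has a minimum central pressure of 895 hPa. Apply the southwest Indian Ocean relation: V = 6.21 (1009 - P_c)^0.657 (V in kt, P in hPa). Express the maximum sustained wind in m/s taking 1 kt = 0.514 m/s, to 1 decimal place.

71.7 m/s

ΔP = 1009 − 895 = 114 hPa.
V ≈ 6.21 × 114^0.657 = 6.21 × 22.459 ≈ 139.469 kt.
139.469 × 0.514 ≈ 71.69 m/s → 71.7 m/s.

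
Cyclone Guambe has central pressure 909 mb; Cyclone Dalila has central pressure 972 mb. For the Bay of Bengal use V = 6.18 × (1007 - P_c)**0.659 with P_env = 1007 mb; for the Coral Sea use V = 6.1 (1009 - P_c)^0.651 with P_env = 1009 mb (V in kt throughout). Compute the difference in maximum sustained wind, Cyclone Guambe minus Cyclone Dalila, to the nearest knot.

63 kt

Cyclone Guambe: ΔP = 98; V ≈ 6.18 × 98^0.659 ≈ 126.83 kt.
Cyclone Dalila: ΔP = 37; V ≈ 6.1 × 37^0.651 ≈ 64.01 kt.
Difference ≈ 126.83 − 64.01 = 62.82 → 63 kt.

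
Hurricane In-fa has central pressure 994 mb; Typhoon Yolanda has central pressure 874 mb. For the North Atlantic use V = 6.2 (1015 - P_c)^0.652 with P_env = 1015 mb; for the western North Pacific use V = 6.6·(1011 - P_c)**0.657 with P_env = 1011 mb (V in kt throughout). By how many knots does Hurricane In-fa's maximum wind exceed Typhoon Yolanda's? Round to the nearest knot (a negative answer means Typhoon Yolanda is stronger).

-122 kt

Hurricane In-fa: ΔP = 21; V ≈ 6.2 × 21^0.652 ≈ 45.13 kt.
Typhoon Yolanda: ΔP = 137; V ≈ 6.6 × 137^0.657 ≈ 167.25 kt.
Difference ≈ 45.13 − 167.25 = -122.12 → -122 kt.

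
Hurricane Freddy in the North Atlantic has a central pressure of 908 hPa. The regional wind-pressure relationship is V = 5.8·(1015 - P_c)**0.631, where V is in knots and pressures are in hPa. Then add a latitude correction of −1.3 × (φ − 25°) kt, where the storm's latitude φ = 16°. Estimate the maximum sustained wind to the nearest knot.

ΔP = 1015 − 908 = 107 hPa.
107^0.631 ≈ 19.078.
V ≈ 5.8 × 19.078 ≈ 110.7 kt.
Latitude correction: −1.3 × (16 − 25) = 11.7 kt.
Corrected V ≈ 122.4 kt → 122 kt.

122 kt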